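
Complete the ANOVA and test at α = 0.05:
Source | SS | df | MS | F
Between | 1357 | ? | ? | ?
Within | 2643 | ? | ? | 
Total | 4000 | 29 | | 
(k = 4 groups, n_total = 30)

df_between = 3, df_within = 26. MS_between = 452.33, MS_within = 101.65. F = 4.45, F_crit ≈ 2.975. Reject H₀.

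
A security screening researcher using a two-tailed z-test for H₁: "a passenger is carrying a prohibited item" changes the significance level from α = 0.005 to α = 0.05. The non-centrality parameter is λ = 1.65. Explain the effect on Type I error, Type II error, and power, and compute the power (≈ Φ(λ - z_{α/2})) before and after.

Increasing α from 0.005 to 0.05:
• Type I error rate increases (α is the Type I rate by definition).
• Critical value moves from z_{α/2} = 2.807 to 1.96, so power = Φ(λ - z_{α/2}) goes from Φ(1.65 - 2.807) = 0.124 to Φ(1.65 - 1.96) = 0.378.
• Type II error rate β = 1 - power therefore decreases (0.876 → 0.622).
Appropriate when false negatives are costly — here, letting a prohibited item through — security breach.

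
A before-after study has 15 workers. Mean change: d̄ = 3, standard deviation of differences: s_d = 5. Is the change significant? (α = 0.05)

t = d̄/(s_d/√n) = 3/(5/√15) = 2.324. df = 14, critical t = ±2.145. Reject H₀.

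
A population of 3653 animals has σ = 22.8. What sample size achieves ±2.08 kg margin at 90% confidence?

Without FPC: n₀ = (1.645×22.8/2.08)² = 325.143. With FPC: n = n₀N/(n₀+N-1) = 298.6 → n = 299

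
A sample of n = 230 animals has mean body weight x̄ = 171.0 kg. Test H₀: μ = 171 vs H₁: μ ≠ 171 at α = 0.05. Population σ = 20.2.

z = (x̄ - μ₀)/(σ/√n) = (171.0 - 171)/(20.2/√230) = 0.0. Critical value: ±1.96. Since |0.0| ≤ 1.96, Fail to reject H₀.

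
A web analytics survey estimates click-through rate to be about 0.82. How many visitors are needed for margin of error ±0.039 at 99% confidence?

n = z²p(1-p)/E² = 2.576²×0.82×0.18/0.039² = 643.9 → n = 644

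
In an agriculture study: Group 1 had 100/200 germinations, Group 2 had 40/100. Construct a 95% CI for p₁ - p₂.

p̂₁ = 0.5, p̂₂ = 0.4. Difference = 0.1. CI = (-0.018, 0.218)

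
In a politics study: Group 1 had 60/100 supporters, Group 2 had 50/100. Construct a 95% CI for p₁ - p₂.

p̂₁ = 0.6, p̂₂ = 0.5. Difference = 0.1. CI = (-0.037, 0.237)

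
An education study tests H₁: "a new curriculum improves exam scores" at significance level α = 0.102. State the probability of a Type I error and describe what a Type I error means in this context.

P(Type I error) = α = 0.102. A Type I error is rejecting H₀ when H₀ is actually true (false positive) — here, concluding that a new curriculum improves exam scores when in fact this is not the case. Consequence: adopting a curriculum that gives no real benefit — disruption for nothing.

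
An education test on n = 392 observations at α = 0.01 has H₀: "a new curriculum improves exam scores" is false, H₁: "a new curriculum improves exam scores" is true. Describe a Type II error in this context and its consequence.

Type II error: failing to reject H₀ when it is false — concluding that a new curriculum improves exam scores is not supported when in fact it is. Consequence: keeping the old curriculum when the new one would have helped students.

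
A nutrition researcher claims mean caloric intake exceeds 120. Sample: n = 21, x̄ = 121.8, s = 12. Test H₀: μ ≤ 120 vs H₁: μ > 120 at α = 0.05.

t = (121.8 - 120)/(12/√21) = 0.687, df = 20. Critical t = 1.725. Fail to reject H₀.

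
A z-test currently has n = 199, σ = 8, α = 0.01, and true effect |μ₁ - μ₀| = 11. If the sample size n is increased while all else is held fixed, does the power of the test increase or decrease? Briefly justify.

Power increases: a larger n shrinks the standard error σ/√n, moving the sampling distribution under H₁ further from the critical value.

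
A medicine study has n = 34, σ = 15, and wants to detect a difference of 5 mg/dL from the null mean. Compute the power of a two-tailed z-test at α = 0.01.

SE = σ/√n = 15/√34 = 2.572. Non-centrality λ = d/SE = 5/2.572 = 1.944. Power ≈ Φ(λ - z_{α/2}) = Φ(1.944 - 2.576) = Φ(-0.632) = 0.264.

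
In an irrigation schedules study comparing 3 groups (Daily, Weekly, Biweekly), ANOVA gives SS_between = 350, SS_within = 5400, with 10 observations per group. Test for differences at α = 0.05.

df_between = 2, df_within = 27. F = MS_between/MS_within = 175.0/200.0 = 0.875. F_crit ≈ 3.354. Fail to reject H₀.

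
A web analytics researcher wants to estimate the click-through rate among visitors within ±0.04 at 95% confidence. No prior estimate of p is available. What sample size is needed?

Conservative approach: use p = 0.5 (maximizes p(1-p) = 0.25). n = z²(0.25)/E² = 1.96²×0.25/0.04² = 600.2 → n = 601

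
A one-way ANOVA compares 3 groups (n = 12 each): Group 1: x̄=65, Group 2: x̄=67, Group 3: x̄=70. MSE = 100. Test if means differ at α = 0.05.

Grand mean = 67.33. SS_between = 152.0, MS_between = 76.0. F = 0.76, F_crit ≈ 3.285. Fail to reject H₀.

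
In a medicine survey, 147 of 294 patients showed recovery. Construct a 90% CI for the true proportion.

p̂ = 0.5. CI = p̂ ± z*√(p̂(1-p̂)/n) = (0.452, 0.548)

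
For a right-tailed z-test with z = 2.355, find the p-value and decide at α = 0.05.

p = P(Z > 2.355) = 1 - Φ(2.355) ≈ 0.0093. Since p < 0.05, reject H₀ (significant) at α = 0.05.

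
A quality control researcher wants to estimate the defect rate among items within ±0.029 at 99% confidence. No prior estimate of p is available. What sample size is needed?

Conservative approach: use p = 0.5 (maximizes p(1-p) = 0.25). n = z²(0.25)/E² = 2.576²×0.25/0.029² = 1972.6 → n = 1973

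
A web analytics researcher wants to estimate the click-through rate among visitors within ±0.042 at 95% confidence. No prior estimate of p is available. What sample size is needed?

Conservative approach: use p = 0.5 (maximizes p(1-p) = 0.25). n = z²(0.25)/E² = 1.96²×0.25/0.042² = 544.4 → n = 545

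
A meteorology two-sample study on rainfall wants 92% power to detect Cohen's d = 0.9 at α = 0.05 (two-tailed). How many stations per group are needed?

z_{α/2} = 1.96, z_β = Φ⁻¹(0.92) = 1.405. For large effect (d = 0.9): n per group = 2(z_{α/2} + z_β)²/d² = 2(1.96 + 1.405)²/0.9² = 28.0 → 28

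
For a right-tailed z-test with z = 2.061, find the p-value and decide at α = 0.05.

p = P(Z > 2.061) = 1 - Φ(2.061) ≈ 0.0197. Since p < 0.05, reject H₀ (significant) at α = 0.05.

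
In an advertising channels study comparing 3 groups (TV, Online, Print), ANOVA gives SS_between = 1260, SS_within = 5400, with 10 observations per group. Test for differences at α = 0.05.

df_between = 2, df_within = 27. F = MS_between/MS_within = 630.0/200.0 = 3.15. F_crit ≈ 3.354. Fail to reject H₀.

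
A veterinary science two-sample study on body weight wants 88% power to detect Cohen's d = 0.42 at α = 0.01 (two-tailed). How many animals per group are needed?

z_{α/2} = 2.576, z_β = Φ⁻¹(0.88) = 1.175. For small effect (d = 0.42): n per group = 2(z_{α/2} + z_β)²/d² = 2(2.576 + 1.175)²/0.42² = 159.5 → 160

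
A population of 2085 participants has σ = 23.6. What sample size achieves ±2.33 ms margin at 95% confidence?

Without FPC: n₀ = (1.96×23.6/2.33)² = 394.116. With FPC: n = n₀N/(n₀+N-1) = 331.6 → n = 332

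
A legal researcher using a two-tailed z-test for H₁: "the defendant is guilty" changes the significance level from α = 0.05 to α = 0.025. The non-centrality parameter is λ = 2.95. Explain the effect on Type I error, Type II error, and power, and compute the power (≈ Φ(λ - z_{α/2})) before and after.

Decreasing α from 0.05 to 0.025:
• Type I error rate decreases (α is the Type I rate by definition).
• Critical value moves from z_{α/2} = 1.96 to 2.241, so power = Φ(λ - z_{α/2}) goes from Φ(2.95 - 1.96) = 0.839 to Φ(2.95 - 2.241) = 0.761.
• Type II error rate β = 1 - power therefore increases (0.161 → 0.239).
Appropriate when false positives are costly — here, convicting an innocent person.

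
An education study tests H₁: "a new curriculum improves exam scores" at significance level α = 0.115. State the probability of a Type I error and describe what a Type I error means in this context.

P(Type I error) = α = 0.115. A Type I error is rejecting H₀ when H₀ is actually true (false positive) — here, concluding that a new curriculum improves exam scores when in fact this is not the case. Consequence: adopting a curriculum that gives no real benefit — disruption for nothing.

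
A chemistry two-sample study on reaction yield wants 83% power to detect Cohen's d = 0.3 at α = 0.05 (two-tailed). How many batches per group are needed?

z_{α/2} = 1.96, z_β = Φ⁻¹(0.83) = 0.954. For small effect (d = 0.3): n per group = 2(z_{α/2} + z_β)²/d² = 2(1.96 + 0.954)²/0.3² = 188.7 → 189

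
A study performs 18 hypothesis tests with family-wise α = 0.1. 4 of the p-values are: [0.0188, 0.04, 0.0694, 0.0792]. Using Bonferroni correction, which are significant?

Bonferroni α = 0.1/18 = 0.00556. None of the given p-values are significant.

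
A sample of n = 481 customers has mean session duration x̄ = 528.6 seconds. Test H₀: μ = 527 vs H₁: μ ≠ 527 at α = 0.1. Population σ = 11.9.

z = (x̄ - μ₀)/(σ/√n) = (528.6 - 527)/(11.9/√481) = 2.949. Critical value: ±1.645. Since |2.949| > 1.645, Reject H₀.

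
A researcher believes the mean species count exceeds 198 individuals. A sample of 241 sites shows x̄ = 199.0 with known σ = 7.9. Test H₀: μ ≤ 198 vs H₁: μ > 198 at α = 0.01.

z = 1.965. Critical value: 2.33. Fail to reject H₀.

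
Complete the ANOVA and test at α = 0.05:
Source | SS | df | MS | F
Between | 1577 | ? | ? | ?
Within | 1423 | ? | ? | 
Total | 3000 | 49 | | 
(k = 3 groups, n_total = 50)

df_between = 2, df_within = 47. MS_between = 788.5, MS_within = 30.28. F = 26.043, F_crit ≈ 3.195. Reject H₀.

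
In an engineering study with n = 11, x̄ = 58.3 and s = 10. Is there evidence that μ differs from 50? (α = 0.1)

t = (x̄ - μ₀)/(s/√n) = (58.3 - 50)/(10/√11) = 2.753. df = 10, critical t = ±1.812. Reject H₀.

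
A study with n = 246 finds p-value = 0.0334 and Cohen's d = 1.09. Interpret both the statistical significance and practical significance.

Statistically significant (p = 0.0334 < 0.05). Cohen's d = 1.09 indicates a large effect size. Both statistical and practical significance should be considered.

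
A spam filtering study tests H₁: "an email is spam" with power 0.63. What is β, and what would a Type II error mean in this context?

β = 1 - power = 1 - 0.63 = 0.37. A Type II error is failing to reject H₀ when H₀ is false (false negative) — here, failing to conclude that an email is spam when in fact it is true. Consequence: a spam email lands in the inbox.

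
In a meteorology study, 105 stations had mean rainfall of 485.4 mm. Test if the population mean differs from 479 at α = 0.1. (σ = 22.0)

z = (x̄ - μ₀)/(σ/√n) = (485.4 - 479)/(22.0/√105) = 2.981. Critical value: ±1.645. Since |2.981| > 1.645, Reject H₀.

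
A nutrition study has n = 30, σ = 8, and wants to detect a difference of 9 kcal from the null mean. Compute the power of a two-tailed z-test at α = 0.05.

SE = σ/√n = 8/√30 = 1.461. Non-centrality λ = d/SE = 9/1.461 = 6.162. Power ≈ Φ(λ - z_{α/2}) = Φ(6.162 - 1.96) = Φ(4.202) = 1.0.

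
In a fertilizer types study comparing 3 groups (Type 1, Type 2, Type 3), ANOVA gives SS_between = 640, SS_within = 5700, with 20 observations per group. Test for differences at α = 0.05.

df_between = 2, df_within = 57. F = MS_between/MS_within = 320.0/100.0 = 3.2. F_crit ≈ 3.159. Reject H₀. At least one mean differs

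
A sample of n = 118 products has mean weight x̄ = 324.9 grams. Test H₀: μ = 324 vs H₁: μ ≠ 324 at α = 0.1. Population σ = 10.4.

z = (x̄ - μ₀)/(σ/√n) = (324.9 - 324)/(10.4/√118) = 0.94. Critical value: ±1.645. Since |0.94| ≤ 1.645, Fail to reject H₀.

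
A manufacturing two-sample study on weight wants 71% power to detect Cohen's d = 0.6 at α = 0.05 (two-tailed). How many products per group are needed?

z_{α/2} = 1.96, z_β = Φ⁻¹(0.71) = 0.553. For medium effect (d = 0.6): n per group = 2(z_{α/2} + z_β)²/d² = 2(1.96 + 0.553)²/0.6² = 35.1 → 36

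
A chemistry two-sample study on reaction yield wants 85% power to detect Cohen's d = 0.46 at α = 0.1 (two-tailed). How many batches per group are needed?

z_{α/2} = 1.645, z_β = Φ⁻¹(0.85) = 1.036. For small effect (d = 0.46): n per group = 2(z_{α/2} + z_β)²/d² = 2(1.645 + 1.036)²/0.46² = 67.9 → 68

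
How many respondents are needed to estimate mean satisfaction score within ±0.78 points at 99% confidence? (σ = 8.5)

n = (z*σ/E)² = (2.576×8.5/0.78)² = 788.03 → n = 789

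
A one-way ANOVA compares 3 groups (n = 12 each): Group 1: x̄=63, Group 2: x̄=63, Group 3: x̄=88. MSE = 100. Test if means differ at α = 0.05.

Grand mean = 71.33. SS_between = 5000.0, MS_between = 2500.0. F = 25.0, F_crit ≈ 3.285. Reject H₀.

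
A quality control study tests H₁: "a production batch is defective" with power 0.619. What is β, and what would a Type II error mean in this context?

β = 1 - power = 1 - 0.619 = 0.381. A Type II error is failing to reject H₀ when H₀ is false (false negative) — here, failing to conclude that a production batch is defective when in fact it is true. Consequence: shipping a defective batch — faulty products reach customers.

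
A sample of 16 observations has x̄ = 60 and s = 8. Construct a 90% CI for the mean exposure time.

CI = x̄ ± t*(s/√n) = 60 ± 1.753(8/√16) = (56.49, 63.51)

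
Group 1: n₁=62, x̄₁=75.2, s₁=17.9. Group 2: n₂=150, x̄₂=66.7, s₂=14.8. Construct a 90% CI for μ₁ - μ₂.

Difference = 8.5. SE = √(17.9²/62 + 14.8²/150) = 2.575. CI = (4.26, 12.74)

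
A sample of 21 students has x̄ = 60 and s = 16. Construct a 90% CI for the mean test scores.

CI = x̄ ± t*(s/√n) = 60 ± 1.725(16/√21) = (53.98, 66.02)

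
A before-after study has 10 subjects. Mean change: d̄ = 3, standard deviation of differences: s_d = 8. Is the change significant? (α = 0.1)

t = d̄/(s_d/√n) = 3/(8/√10) = 1.186. df = 9, critical t = ±1.833. Fail to reject H₀.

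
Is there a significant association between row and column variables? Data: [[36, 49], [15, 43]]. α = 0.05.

χ² = 4.086. df = 1, critical = 3.841. Reject H₀. Variables are dependent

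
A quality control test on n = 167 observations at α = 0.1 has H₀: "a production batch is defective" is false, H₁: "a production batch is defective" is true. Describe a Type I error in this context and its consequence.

Type I error: rejecting H₀ when it is true — concluding that a production batch is defective when in fact it is not. Consequence: scrapping a good batch — wasted material and cost for no reason.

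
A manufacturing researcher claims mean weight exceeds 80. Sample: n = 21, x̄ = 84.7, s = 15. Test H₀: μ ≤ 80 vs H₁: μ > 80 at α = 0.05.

t = (84.7 - 80)/(15/√21) = 1.436, df = 20. Critical t = 1.725. Fail to reject H₀.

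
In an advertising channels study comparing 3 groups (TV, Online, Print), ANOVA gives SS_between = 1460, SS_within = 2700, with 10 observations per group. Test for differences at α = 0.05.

df_between = 2, df_within = 27. F = MS_between/MS_within = 730.0/100.0 = 7.3. F_crit ≈ 3.354. Reject H₀. At least one mean differs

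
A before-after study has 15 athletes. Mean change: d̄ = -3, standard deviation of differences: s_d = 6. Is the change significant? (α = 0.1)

t = d̄/(s_d/√n) = -3/(6/√15) = -1.936. df = 14, critical t = ±1.761. Reject H₀.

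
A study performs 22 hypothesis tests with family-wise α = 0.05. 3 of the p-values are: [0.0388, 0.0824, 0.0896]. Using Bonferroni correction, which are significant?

Bonferroni α = 0.05/22 = 0.00227. None of the given p-values are significant.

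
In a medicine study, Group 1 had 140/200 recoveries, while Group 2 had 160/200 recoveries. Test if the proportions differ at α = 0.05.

p̂₁ = 0.7, p̂₂ = 0.8, pooled p̂ = 0.75. z = -2.309. Critical: ±1.96. Reject H₀.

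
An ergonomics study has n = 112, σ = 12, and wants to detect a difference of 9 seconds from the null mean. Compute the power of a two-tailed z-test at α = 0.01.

SE = σ/√n = 12/√112 = 1.134. Non-centrality λ = d/SE = 9/1.134 = 7.937. Power ≈ Φ(λ - z_{α/2}) = Φ(7.937 - 2.576) = Φ(5.361) = 1.0.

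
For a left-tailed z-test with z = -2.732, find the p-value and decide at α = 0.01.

p = P(Z < -2.732) = Φ(-2.732) ≈ 0.0031. Since p < 0.01, reject H₀ (significant) at α = 0.01.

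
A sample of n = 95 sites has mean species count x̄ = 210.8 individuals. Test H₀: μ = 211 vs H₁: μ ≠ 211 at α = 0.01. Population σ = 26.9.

z = (x̄ - μ₀)/(σ/√n) = (210.8 - 211)/(26.9/√95) = -0.072. Critical value: ±2.576. Since |-0.072| ≤ 2.576, Fail to reject H₀.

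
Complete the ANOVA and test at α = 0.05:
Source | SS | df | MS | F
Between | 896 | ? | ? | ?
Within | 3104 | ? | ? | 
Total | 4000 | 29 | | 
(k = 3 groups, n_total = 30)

df_between = 2, df_within = 27. MS_between = 448.0, MS_within = 114.96. F = 3.897, F_crit ≈ 3.354. Reject H₀.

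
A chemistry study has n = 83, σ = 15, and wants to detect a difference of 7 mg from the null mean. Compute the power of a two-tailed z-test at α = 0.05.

SE = σ/√n = 15/√83 = 1.646. Non-centrality λ = d/SE = 7/1.646 = 4.252. Power ≈ Φ(λ - z_{α/2}) = Φ(4.252 - 1.96) = Φ(2.292) = 0.989.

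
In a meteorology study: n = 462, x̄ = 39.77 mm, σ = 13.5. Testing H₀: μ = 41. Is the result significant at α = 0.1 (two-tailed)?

z = (39.77 - 41)/(13.5/√462) = -1.958. Since |z| > 1.645, significant at α = 0.1.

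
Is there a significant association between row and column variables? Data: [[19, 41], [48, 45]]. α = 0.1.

χ² = 5.895. df = 1, critical = 2.706. Reject H₀. Variables are dependent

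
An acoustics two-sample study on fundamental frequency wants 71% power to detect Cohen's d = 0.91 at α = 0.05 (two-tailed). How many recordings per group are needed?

z_{α/2} = 1.96, z_β = Φ⁻¹(0.71) = 0.553. For large effect (d = 0.91): n per group = 2(z_{α/2} + z_β)²/d² = 2(1.96 + 0.553)²/0.91² = 15.3 → 16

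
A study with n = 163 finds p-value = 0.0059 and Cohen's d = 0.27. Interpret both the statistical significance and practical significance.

Statistically significant (p = 0.0059 < 0.05). Cohen's d = 0.27 indicates a small effect size. Both statistical and practical significance should be considered.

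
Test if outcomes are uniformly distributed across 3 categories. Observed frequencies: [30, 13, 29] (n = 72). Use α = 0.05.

Expected = 24 each. χ² = Σ(O-E)²/E = 7.583. df = 2, critical value = 5.991. Reject H₀.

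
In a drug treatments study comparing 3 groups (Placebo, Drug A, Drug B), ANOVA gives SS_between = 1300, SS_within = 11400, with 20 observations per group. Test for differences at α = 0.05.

df_between = 2, df_within = 57. F = MS_between/MS_within = 650.0/200.0 = 3.25. F_crit ≈ 3.159. Reject H₀. At least one mean differs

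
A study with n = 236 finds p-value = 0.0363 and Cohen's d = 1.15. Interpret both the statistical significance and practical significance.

Statistically significant (p = 0.0363 < 0.05). Cohen's d = 1.15 indicates a large effect size. Both statistical and practical significance should be considered.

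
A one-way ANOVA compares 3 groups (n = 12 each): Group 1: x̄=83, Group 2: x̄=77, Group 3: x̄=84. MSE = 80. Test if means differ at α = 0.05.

Grand mean = 81.33. SS_between = 344.0, MS_between = 172.0. F = 2.15, F_crit ≈ 3.285. Fail to reject H₀.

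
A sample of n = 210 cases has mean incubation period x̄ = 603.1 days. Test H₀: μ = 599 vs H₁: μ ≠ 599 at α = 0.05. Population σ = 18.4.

z = (x̄ - μ₀)/(σ/√n) = (603.1 - 599)/(18.4/√210) = 3.229. Critical value: ±1.96. Since |3.229| > 1.96, Reject H₀.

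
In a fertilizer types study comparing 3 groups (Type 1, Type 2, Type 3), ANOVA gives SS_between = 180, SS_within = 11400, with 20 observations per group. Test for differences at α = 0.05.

df_between = 2, df_within = 57. F = MS_between/MS_within = 90.0/200.0 = 0.45. F_crit ≈ 3.159. Fail to reject H₀.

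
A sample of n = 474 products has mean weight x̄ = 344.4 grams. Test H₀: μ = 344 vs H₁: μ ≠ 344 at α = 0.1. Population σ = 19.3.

z = (x̄ - μ₀)/(σ/√n) = (344.4 - 344)/(19.3/√474) = 0.451. Critical value: ±1.645. Since |0.451| ≤ 1.645, Fail to reject H₀.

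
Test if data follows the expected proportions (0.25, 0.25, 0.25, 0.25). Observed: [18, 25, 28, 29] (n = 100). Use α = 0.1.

Expected: [25.0, 25.0, 25.0, 25.0]. χ² = 2.96. df = 3, critical = 6.251. Fail to reject H₀.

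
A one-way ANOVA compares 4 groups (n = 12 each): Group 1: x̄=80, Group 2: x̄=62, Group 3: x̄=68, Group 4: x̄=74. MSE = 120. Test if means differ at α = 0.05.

Grand mean = 71.0. SS_between = 2160.0, MS_between = 720.0. F = 6.0, F_crit ≈ 2.816. Reject H₀.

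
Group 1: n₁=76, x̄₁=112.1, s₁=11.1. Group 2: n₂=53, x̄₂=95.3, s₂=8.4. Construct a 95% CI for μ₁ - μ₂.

Difference = 16.8. SE = √(11.1²/76 + 8.4²/53) = 1.718. CI = (13.43, 20.17)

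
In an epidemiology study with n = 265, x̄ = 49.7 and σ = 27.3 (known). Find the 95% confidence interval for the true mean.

CI = x̄ ± z*(σ/√n) = 49.7 ± 1.96(27.3/√265) = 49.7 ± 3.29 = (46.41, 52.99)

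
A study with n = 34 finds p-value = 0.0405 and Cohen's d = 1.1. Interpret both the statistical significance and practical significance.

Statistically significant (p = 0.0405 < 0.05). Cohen's d = 1.1 indicates a large effect size. Both statistical and practical significance should be considered.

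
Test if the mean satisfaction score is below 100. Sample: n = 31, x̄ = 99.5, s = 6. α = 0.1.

t = (99.5 - 100)/(6/√31) = -0.464, df = 30. Critical t = -1.31. Fail to reject H₀.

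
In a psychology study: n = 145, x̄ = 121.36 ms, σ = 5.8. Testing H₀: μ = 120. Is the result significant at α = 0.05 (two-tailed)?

z = (121.36 - 120)/(5.8/√145) = 2.824. Since |z| > 1.96, significant at α = 0.05.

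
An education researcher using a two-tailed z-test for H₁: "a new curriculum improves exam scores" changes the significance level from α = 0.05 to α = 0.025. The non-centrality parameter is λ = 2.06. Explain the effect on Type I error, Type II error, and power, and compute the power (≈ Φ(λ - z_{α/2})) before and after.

Decreasing α from 0.05 to 0.025:
• Type I error rate decreases (α is the Type I rate by definition).
• Critical value moves from z_{α/2} = 1.96 to 2.241, so power = Φ(λ - z_{α/2}) goes from Φ(2.06 - 1.96) = 0.54 to Φ(2.06 - 2.241) = 0.428.
• Type II error rate β = 1 - power therefore increases (0.46 → 0.572).
Appropriate when false positives are costly — here, adopting a curriculum that gives no real benefit — disruption for nothing.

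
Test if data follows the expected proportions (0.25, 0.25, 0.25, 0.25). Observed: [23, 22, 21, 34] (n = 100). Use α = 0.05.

Expected: [25.0, 25.0, 25.0, 25.0]. χ² = 4.4. df = 3, critical = 7.815. Fail to reject H₀.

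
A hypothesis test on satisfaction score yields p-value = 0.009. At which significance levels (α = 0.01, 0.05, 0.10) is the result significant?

p = 0.009. Significant at: α = 0.01, 0.05, 0.1.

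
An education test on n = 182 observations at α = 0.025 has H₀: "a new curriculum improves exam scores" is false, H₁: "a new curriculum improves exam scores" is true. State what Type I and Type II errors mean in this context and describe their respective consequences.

Type I (false positive): concluding that a new curriculum improves exam scores when it is not — adopting a curriculum that gives no real benefit — disruption for nothing. Type II (false negative): failing to conclude that a new curriculum improves exam scores when it is — keeping the old curriculum when the new one would have helped students. Which is costlier depends on domain priorities and is a judgement call rather than a statistical fact.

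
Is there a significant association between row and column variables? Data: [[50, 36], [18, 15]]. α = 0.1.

χ² = 0.126. df = 1, critical = 2.706. Fail to reject H₀. No evidence of dependence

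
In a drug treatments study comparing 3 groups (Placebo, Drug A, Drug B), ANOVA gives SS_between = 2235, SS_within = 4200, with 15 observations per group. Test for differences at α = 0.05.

df_between = 2, df_within = 42. F = MS_between/MS_within = 1117.5/100.0 = 11.175. F_crit ≈ 3.22. Reject H₀. At least one mean differs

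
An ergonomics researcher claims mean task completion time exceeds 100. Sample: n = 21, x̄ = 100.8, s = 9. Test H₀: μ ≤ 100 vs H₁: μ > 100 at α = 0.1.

t = (100.8 - 100)/(9/√21) = 0.407, df = 20. Critical t = 1.325. Fail to reject H₀.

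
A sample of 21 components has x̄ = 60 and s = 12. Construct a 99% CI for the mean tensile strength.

CI = x̄ ± t*(s/√n) = 60 ± 2.845(12/√21) = (52.55, 67.45)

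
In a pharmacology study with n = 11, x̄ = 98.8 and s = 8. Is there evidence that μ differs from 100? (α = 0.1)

t = (x̄ - μ₀)/(s/√n) = (98.8 - 100)/(8/√11) = -0.497. df = 10, critical t = ±1.812. Fail to reject H₀.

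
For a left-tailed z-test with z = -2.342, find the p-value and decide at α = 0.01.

p = P(Z < -2.342) = Φ(-2.342) ≈ 0.0096. Since p < 0.01, reject H₀ (significant) at α = 0.01.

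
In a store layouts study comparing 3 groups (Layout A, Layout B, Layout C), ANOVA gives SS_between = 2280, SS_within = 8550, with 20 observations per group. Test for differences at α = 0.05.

df_between = 2, df_within = 57. F = MS_between/MS_within = 1140.0/150.0 = 7.6. F_crit ≈ 3.159. Reject H₀. At least one mean differs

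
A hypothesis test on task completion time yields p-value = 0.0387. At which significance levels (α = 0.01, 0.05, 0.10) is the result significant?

p = 0.0387. Significant at: α = 0.05, 0.1.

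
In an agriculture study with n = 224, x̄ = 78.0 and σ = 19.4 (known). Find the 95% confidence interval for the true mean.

CI = x̄ ± z*(σ/√n) = 78.0 ± 1.96(19.4/√224) = 78.0 ± 2.54 = (75.46, 80.54)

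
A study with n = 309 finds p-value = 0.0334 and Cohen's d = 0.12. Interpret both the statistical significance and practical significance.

Statistically significant (p = 0.0334 < 0.05). Cohen's d = 0.12 indicates a very small effect size. Both statistical and practical significance should be considered.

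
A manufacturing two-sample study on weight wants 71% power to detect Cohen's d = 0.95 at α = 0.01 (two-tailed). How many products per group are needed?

z_{α/2} = 2.576, z_β = Φ⁻¹(0.71) = 0.553. For large effect (d = 0.95): n per group = 2(z_{α/2} + z_β)²/d² = 2(2.576 + 0.553)²/0.95² = 21.7 → 22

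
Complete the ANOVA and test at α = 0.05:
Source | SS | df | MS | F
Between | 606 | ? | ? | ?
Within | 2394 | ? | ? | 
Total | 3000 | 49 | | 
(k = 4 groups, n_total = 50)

df_between = 3, df_within = 46. MS_between = 202.0, MS_within = 52.04. F = 3.881, F_crit ≈ 2.807. Reject H₀.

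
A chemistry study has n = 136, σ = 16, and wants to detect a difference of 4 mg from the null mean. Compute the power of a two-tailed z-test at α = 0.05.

SE = σ/√n = 16/√136 = 1.372. Non-centrality λ = d/SE = 4/1.372 = 2.915. Power ≈ Φ(λ - z_{α/2}) = Φ(2.915 - 1.96) = Φ(0.955) = 0.83.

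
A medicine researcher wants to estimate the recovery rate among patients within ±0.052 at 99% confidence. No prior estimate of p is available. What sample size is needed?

Conservative approach: use p = 0.5 (maximizes p(1-p) = 0.25). n = z²(0.25)/E² = 2.576²×0.25/0.052² = 613.5 → n = 614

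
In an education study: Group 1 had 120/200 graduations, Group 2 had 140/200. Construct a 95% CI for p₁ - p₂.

p̂₁ = 0.6, p̂₂ = 0.7. Difference = -0.1. CI = (-0.193, -0.007)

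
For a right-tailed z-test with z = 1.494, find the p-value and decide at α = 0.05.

p = P(Z > 1.494) = 1 - Φ(1.494) ≈ 0.0676. Since p ≥ 0.05, fail to reject H₀ (not significant) at α = 0.05.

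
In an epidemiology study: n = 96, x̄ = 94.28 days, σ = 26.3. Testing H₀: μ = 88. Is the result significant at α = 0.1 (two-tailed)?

z = (94.28 - 88)/(26.3/√96) = 2.34. Since |z| > 1.645, significant at α = 0.1.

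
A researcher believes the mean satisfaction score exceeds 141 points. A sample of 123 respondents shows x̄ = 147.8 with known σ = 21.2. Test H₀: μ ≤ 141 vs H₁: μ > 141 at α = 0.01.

z = 3.557. Critical value: 2.33. Reject H₀.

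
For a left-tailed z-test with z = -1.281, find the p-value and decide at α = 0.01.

p = P(Z < -1.281) = Φ(-1.281) ≈ 0.1001. Since p ≥ 0.01, fail to reject H₀ (not significant) at α = 0.01.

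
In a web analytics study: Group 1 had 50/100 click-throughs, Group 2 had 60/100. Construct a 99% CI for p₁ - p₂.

p̂₁ = 0.5, p̂₂ = 0.6. Difference = -0.1. CI = (-0.28, 0.08)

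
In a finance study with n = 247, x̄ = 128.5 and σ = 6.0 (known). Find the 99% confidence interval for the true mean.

CI = x̄ ± z*(σ/√n) = 128.5 ± 2.576(6.0/√247) = 128.5 ± 0.98 = (127.52, 129.48)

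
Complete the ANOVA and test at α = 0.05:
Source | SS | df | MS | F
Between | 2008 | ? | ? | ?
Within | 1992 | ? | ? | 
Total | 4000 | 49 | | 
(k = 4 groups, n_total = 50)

df_between = 3, df_within = 46. MS_between = 669.33, MS_within = 43.3. F = 15.456, F_crit ≈ 2.807. Reject H₀.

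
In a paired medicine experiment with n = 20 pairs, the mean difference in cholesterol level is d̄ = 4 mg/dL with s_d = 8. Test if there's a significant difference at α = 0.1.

t = d̄/(s_d/√n) = 4/(8/√20) = 2.236. df = 19, critical t = ±1.729. Reject H₀.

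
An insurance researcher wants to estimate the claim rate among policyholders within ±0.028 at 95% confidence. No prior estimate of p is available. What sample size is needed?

Conservative approach: use p = 0.5 (maximizes p(1-p) = 0.25). n = z²(0.25)/E² = 1.96²×0.25/0.028² = 1225.0 → n = 1225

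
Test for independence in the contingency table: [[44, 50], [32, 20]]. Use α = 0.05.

χ² = 2.911. df = 1, critical = 3.841. Fail to reject H₀. No evidence of dependence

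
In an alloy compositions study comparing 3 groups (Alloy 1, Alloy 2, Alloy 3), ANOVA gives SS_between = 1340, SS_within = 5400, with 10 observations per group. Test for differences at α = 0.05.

df_between = 2, df_within = 27. F = MS_between/MS_within = 670.0/200.0 = 3.35. F_crit ≈ 3.354. Fail to reject H₀.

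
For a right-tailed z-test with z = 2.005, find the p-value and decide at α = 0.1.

p = P(Z > 2.005) = 1 - Φ(2.005) ≈ 0.0225. Since p < 0.1, reject H₀ (significant) at α = 0.1.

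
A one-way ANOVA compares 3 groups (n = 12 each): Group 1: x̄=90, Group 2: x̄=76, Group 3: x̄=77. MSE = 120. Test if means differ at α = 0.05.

Grand mean = 81.0. SS_between = 1464.0, MS_between = 732.0. F = 6.1, F_crit ≈ 3.285. Reject H₀.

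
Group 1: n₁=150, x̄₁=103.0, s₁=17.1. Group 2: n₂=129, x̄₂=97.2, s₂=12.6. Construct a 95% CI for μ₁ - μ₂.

Difference = 5.8. SE = √(17.1²/150 + 12.6²/129) = 1.783. CI = (2.3, 9.3)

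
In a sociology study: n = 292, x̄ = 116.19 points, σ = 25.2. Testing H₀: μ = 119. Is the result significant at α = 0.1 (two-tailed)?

z = (116.19 - 119)/(25.2/√292) = -1.905. Since |z| > 1.645, significant at α = 0.1.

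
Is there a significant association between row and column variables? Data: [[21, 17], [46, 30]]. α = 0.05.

χ² = 0.29. df = 1, critical = 3.841. Fail to reject H₀. No evidence of dependence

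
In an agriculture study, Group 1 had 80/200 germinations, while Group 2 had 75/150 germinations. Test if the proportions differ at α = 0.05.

p̂₁ = 0.4, p̂₂ = 0.5, pooled p̂ = 0.443. z = -1.864. Critical: ±1.96. Fail to reject H₀.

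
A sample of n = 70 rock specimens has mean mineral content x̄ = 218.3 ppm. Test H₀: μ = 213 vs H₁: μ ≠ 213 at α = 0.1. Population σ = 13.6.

z = (x̄ - μ₀)/(σ/√n) = (218.3 - 213)/(13.6/√70) = 3.261. Critical value: ±1.645. Since |3.261| > 1.645, Reject H₀.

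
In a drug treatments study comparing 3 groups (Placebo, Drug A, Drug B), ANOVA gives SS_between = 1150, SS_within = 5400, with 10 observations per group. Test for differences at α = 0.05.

df_between = 2, df_within = 27. F = MS_between/MS_within = 575.0/200.0 = 2.875. F_crit ≈ 3.354. Fail to reject H₀.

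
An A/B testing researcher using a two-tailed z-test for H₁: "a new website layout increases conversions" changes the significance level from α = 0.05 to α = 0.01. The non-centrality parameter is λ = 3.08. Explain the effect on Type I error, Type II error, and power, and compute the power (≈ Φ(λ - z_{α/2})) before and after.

Decreasing α from 0.05 to 0.01:
• Type I error rate decreases (α is the Type I rate by definition).
• Critical value moves from z_{α/2} = 1.96 to 2.576, so power = Φ(λ - z_{α/2}) goes from Φ(3.08 - 1.96) = 0.869 to Φ(3.08 - 2.576) = 0.693.
• Type II error rate β = 1 - power therefore increases (0.131 → 0.307).
Appropriate when false positives are costly — here, rolling out a layout that doesn't actually help — wasted engineering effort.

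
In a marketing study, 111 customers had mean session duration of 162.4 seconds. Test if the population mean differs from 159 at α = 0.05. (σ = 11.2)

z = (x̄ - μ₀)/(σ/√n) = (162.4 - 159)/(11.2/√111) = 3.198. Critical value: ±1.96. Since |3.198| > 1.96, Reject H₀.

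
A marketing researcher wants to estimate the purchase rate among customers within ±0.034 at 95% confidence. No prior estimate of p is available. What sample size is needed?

Conservative approach: use p = 0.5 (maximizes p(1-p) = 0.25). n = z²(0.25)/E² = 1.96²×0.25/0.034² = 830.8 → n = 831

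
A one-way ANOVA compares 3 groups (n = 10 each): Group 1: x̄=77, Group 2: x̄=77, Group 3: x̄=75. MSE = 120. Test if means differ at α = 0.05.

Grand mean = 76.33. SS_between = 26.67, MS_between = 13.33. F = 0.111, F_crit ≈ 3.354. Fail to reject H₀.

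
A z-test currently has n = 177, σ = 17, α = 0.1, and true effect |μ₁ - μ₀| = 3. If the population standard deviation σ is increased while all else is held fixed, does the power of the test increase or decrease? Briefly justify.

Power decreases: a larger σ inflates the standard error σ/√n, pulling the sampling distribution under H₁ back toward the critical value.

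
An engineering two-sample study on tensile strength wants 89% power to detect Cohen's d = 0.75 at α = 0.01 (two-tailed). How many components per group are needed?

z_{α/2} = 2.576, z_β = Φ⁻¹(0.89) = 1.227. For medium effect (d = 0.75): n per group = 2(z_{α/2} + z_β)²/d² = 2(2.576 + 1.227)²/0.75² = 51.4 → 52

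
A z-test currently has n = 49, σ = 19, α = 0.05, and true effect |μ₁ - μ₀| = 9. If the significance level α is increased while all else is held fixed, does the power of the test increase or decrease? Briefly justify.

Power increases: a larger α lowers the critical value, so more of the H₁ sampling distribution falls in the rejection region.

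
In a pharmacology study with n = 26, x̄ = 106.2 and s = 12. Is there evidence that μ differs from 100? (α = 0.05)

t = (x̄ - μ₀)/(s/√n) = (106.2 - 100)/(12/√26) = 2.634. df = 25, critical t = ±2.06. Reject H₀.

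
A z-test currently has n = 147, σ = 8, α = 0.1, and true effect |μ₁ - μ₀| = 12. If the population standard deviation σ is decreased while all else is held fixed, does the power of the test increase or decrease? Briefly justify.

Power increases: a smaller σ shrinks the standard error σ/√n, moving the sampling distribution under H₁ further from the critical value.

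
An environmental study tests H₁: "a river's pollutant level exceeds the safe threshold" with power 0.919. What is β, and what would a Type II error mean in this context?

β = 1 - power = 1 - 0.919 = 0.081. A Type II error is failing to reject H₀ when H₀ is false (false negative) — here, failing to conclude that a river's pollutant level exceeds the safe threshold when in fact it is true. Consequence: allowing unsafe pollution to continue.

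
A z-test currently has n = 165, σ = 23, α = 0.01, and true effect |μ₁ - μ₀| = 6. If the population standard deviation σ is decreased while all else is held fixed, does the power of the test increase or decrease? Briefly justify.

Power increases: a smaller σ shrinks the standard error σ/√n, moving the sampling distribution under H₁ further from the critical value.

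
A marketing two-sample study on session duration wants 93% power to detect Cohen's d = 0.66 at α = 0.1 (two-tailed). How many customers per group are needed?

z_{α/2} = 1.645, z_β = Φ⁻¹(0.93) = 1.476. For medium effect (d = 0.66): n per group = 2(z_{α/2} + z_β)²/d² = 2(1.645 + 1.476)²/0.66² = 44.7 → 45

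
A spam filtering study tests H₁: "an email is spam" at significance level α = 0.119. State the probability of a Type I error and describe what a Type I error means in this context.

P(Type I error) = α = 0.119. A Type I error is rejecting H₀ when H₀ is actually true (false positive) — here, concluding that an email is spam when in fact this is not the case. Consequence: a legitimate email is sent to the spam folder and the user misses it.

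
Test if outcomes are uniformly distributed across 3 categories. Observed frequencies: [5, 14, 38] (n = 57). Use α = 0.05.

Expected = 19 each. χ² = Σ(O-E)²/E = 30.632. df = 2, critical value = 5.991. Reject H₀.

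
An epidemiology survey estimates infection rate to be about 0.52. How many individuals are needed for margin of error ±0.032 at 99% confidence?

n = z²p(1-p)/E² = 2.576²×0.52×0.48/0.032² = 1617.5 → n = 1618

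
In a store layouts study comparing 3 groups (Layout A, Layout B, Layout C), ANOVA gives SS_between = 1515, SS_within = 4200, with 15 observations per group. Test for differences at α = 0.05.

df_between = 2, df_within = 42. F = MS_between/MS_within = 757.5/100.0 = 7.575. F_crit ≈ 3.22. Reject H₀. At least one mean differs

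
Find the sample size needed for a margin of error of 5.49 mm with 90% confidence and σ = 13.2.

n = (z*σ/E)² = (1.645×13.2/5.49)² = 15.6 → n = 16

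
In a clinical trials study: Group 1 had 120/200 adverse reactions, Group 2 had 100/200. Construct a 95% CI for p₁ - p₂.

p̂₁ = 0.6, p̂₂ = 0.5. Difference = 0.1. CI = (0.003, 0.197)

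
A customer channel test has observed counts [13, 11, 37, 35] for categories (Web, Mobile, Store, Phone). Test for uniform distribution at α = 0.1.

Expected = 24 each. χ² = Σ(O-E)²/E = 24.167. df = 3, critical value = 6.251. Reject H₀.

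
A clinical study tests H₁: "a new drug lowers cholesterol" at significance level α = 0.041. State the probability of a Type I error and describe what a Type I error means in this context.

P(Type I error) = α = 0.041. A Type I error is rejecting H₀ when H₀ is actually true (false positive) — here, concluding that a new drug lowers cholesterol when in fact this is not the case. Consequence: approving an ineffective drug — patients take a useless medication and may skip effective alternatives.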